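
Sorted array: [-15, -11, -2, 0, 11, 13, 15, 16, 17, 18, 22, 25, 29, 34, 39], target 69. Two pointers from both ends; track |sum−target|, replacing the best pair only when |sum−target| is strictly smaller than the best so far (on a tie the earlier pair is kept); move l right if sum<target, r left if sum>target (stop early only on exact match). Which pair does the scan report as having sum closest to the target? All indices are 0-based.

l=0 r=14: -15+39=24 d=45 *, l++
l=1 r=14: -11+39=28 d=41 *, l++
l=2 r=14: -2+39=37 d=32 *, l++
l=3 r=14: 0+39=39 d=30 *, l++
l=4 r=14: 11+39=50 d=19 *, l++
l=5 r=14: 13+39=52 d=17 *, l++
l=6 r=14: 15+39=54 d=15 *, l++
l=7 r=14: 16+39=55 d=14 *, l++
l=8 r=14: 17+39=56 d=13 *, l++
l=9 r=14: 18+39=57 d=12 *, l++
l=10 r=14: 22+39=61 d=8 *, l++
l=11 r=14: 25+39=64 d=5 *, l++
l=12 r=14: 29+39=68 d=1 *, l++
l=13 r=14: 34+39=73 d=4, r--

pair (29, 39) with sum 68 (|Δ|=1)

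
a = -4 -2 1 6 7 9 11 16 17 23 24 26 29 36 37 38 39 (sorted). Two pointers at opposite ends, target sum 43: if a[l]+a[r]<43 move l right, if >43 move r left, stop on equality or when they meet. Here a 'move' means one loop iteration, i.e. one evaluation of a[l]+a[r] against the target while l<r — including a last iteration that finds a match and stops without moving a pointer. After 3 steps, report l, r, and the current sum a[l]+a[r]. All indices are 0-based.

l=3, r=16, sum=45

l=0 r=16: -4+39=35 <43, l++
l=1 r=16: -2+39=37 <43, l++
l=2 r=16: 1+39=40 <43, l++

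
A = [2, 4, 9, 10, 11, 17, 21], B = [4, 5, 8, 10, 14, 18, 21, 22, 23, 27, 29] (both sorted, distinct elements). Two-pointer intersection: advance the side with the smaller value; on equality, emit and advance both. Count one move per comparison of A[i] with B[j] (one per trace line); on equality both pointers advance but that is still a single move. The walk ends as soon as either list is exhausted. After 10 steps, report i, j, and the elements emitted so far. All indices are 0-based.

i=6, j=6, emitted=[4, 10]

i=0 j=0: 2<4, i++
i=1 j=0: 4==4 emit, i++,j++
i=2 j=1: 9>5, j++
i=2 j=2: 9>8, j++
i=2 j=3: 9<10, i++
i=3 j=3: 10==10 emit, i++,j++
i=4 j=4: 11<14, i++
i=5 j=4: 17>14, j++
i=5 j=5: 17<18, i++
i=6 j=5: 21>18, j++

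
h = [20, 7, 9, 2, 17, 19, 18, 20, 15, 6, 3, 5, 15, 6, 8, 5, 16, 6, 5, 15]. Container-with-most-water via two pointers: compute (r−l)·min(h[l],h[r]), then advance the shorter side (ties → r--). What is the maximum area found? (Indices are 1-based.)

max area = 285

l=1 r=20: min(20,15)*19=285 best=285 *, r--
l=1 r=19: min(20,5)*18=90 best=285, r--
l=1 r=18: min(20,6)*17=102 best=285, r--
l=1 r=17: min(20,16)*16=256 best=285, r--
l=1 r=16: min(20,5)*15=75 best=285, r--
l=1 r=15: min(20,8)*14=112 best=285, r--
l=1 r=14: min(20,6)*13=78 best=285, r--
l=1 r=13: min(20,15)*12=180 best=285, r--
l=1 r=12: min(20,5)*11=55 best=285, r--
l=1 r=11: min(20,3)*10=30 best=285, r--
l=1 r=10: min(20,6)*9=54 best=285, r--
l=1 r=9: min(20,15)*8=120 best=285, r--
l=1 r=8: min(20,20)*7=140 best=285, r--
l=1 r=7: min(20,18)*6=108 best=285, r--
l=1 r=6: min(20,19)*5=95 best=285, r--
l=1 r=5: min(20,17)*4=68 best=285, r--
l=1 r=4: min(20,2)*3=6 best=285, r--
l=1 r=3: min(20,9)*2=18 best=285, r--
l=1 r=2: min(20,7)*1=7 best=285, r--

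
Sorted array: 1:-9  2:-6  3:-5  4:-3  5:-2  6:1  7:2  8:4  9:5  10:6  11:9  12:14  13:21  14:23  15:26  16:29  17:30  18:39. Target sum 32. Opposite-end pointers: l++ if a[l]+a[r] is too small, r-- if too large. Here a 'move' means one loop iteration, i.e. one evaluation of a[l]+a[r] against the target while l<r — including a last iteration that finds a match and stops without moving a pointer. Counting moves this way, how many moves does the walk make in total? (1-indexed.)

[1,18] -9+39=30 <32 → l++
[2,18] -6+39=33 >32 → r--
[2,17] -6+30=24 <32 → l++
[3,17] -5+30=25 <32 → l++
[4,17] -3+30=27 <32 → l++
[5,17] -2+30=28 <32 → l++
[6,17] 1+30=31 <32 → l++
[7,17] 2+30=32 → found

8 moves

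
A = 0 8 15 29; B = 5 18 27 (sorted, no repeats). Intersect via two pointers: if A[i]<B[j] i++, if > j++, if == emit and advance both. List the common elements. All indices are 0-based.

intersection = []

[i=0,j=0] 0<5 → i++
[i=1,j=0] 8>5 → j++
[i=1,j=1] 8<18 → i++
[i=2,j=1] 15<18 → i++
[i=3,j=1] 29>18 → j++
[i=3,j=2] 29>27 → j++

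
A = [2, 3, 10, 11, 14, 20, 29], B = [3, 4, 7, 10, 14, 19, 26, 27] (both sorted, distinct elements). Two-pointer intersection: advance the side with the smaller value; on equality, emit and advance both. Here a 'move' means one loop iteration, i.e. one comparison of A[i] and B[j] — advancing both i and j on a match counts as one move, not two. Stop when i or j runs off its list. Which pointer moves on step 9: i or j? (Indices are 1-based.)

i

i=1 j=1: 2<3, i++
i=2 j=1: 3==3 emit, i++,j++
i=3 j=2: 10>4, j++
i=3 j=3: 10>7, j++
i=3 j=4: 10==10 emit, i++,j++
i=4 j=5: 11<14, i++
i=5 j=5: 14==14 emit, i++,j++
i=6 j=6: 20>19, j++
i=6 j=7: 20<26, i++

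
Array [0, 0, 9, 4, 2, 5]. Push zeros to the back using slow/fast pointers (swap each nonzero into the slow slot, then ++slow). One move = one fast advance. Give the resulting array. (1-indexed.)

slow=1 fast=1: a[fast]=0, fast++
slow=1 fast=2: a[fast]=0, fast++
slow=1 fast=3: a[fast]=9≠0 swap→a[1]=9, slow++,fast++
slow=2 fast=4: a[fast]=4≠0 swap→a[2]=4, slow++,fast++
slow=3 fast=5: a[fast]=2≠0 swap→a[3]=2, slow++,fast++
slow=4 fast=6: a[fast]=5≠0 swap→a[4]=5, slow++,fast++

[9, 4, 2, 5, 0, 0]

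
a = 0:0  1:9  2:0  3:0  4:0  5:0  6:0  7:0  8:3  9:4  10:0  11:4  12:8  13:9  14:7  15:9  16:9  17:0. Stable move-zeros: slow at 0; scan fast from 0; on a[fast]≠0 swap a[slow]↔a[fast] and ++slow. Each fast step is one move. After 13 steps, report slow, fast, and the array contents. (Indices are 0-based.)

slow=5, fast=13, a=[9, 3, 4, 4, 8, 0, 0, 0, 0, 0, 0, 0, 0, 9, 7, 9, 9, 0]

slow=0 fast=0: a[fast]=0, fast++
slow=0 fast=1: a[fast]=9≠0 swap→a[0]=9, slow++,fast++
slow=1 fast=2: a[fast]=0, fast++
slow=1 fast=3: a[fast]=0, fast++
slow=1 fast=4: a[fast]=0, fast++
slow=1 fast=5: a[fast]=0, fast++
slow=1 fast=6: a[fast]=0, fast++
slow=1 fast=7: a[fast]=0, fast++
slow=1 fast=8: a[fast]=3≠0 swap→a[1]=3, slow++,fast++
slow=2 fast=9: a[fast]=4≠0 swap→a[2]=4, slow++,fast++
slow=3 fast=10: a[fast]=0, fast++
slow=3 fast=11: a[fast]=4≠0 swap→a[3]=4, slow++,fast++
slow=4 fast=12: a[fast]=8≠0 swap→a[4]=8, slow++,fast++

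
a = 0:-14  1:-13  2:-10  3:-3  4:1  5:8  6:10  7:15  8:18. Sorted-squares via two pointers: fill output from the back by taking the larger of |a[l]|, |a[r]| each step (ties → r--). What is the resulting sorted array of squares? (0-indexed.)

[0,8] |-14|<=|18| out[8]=324 → r--
[0,7] |-14|<=|15| out[7]=225 → r--
[0,6] |-14|>|10| out[6]=196 → l++
[1,6] |-13|>|10| out[5]=169 → l++
[2,6] |-10|<=|10| out[4]=100 → r--
[2,5] |-10|>|8| out[3]=100 → l++
[3,5] |-3|<=|8| out[2]=64 → r--
[3,4] |-3|>|1| out[1]=9 → l++
[4,4] |1|<=|1| out[0]=1 → r--

[1, 9, 64, 100, 100, 169, 196, 225, 324]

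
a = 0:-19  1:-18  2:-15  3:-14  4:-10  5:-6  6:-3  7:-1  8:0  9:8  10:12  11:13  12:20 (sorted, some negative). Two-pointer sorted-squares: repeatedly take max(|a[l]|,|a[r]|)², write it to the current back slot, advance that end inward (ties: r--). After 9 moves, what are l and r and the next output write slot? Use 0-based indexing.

l=5, r=8, next write slot=3

l=0 r=12: |-19|<=|20| out[12]=400, r--
l=0 r=11: |-19|>|13| out[11]=361, l++
l=1 r=11: |-18|>|13| out[10]=324, l++
l=2 r=11: |-15|>|13| out[9]=225, l++
l=3 r=11: |-14|>|13| out[8]=196, l++
l=4 r=11: |-10|<=|13| out[7]=169, r--
l=4 r=10: |-10|<=|12| out[6]=144, r--
l=4 r=9: |-10|>|8| out[5]=100, l++
l=5 r=9: |-6|<=|8| out[4]=64, r--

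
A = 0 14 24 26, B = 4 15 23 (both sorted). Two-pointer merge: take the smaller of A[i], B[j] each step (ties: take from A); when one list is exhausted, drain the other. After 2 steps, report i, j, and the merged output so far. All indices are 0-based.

[i=0,j=0] A[i]=0<=B[j]=4 take 0 → i++
[i=1,j=0] A[i]=14>B[j]=4 take 4 → j++

i=1, j=1, merged so far=[0, 4]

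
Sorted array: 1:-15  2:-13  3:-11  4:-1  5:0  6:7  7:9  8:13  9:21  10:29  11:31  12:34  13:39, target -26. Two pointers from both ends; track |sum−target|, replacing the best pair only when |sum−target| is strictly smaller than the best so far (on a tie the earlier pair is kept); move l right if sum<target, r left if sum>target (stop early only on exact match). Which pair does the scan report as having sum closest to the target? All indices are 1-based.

[1,13] -15+39=24 d=50 * → r--
[1,12] -15+34=19 d=45 * → r--
[1,11] -15+31=16 d=42 * → r--
[1,10] -15+29=14 d=40 * → r--
[1,9] -15+21=6 d=32 * → r--
[1,8] -15+13=-2 d=24 * → r--
[1,7] -15+9=-6 d=20 * → r--
[1,6] -15+7=-8 d=18 * → r--
[1,5] -15+0=-15 d=11 * → r--
[1,4] -15+-1=-16 d=10 * → r--
[1,3] -15+-11=-26 d=0 * → stop

pair (-15, -11) with sum -26 (|Δ|=0)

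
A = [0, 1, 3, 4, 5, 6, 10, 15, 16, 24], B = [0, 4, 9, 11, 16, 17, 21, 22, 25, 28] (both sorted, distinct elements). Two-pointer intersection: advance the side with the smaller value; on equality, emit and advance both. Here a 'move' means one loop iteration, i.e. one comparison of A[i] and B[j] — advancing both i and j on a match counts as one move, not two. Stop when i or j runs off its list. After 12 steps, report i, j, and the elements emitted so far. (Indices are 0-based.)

i=9, j=6, emitted=[0, 4, 16]

[i=0,j=0] 0==0 emit → i++,j++
[i=1,j=1] 1<4 → i++
[i=2,j=1] 3<4 → i++
[i=3,j=1] 4==4 emit → i++,j++
[i=4,j=2] 5<9 → i++
[i=5,j=2] 6<9 → i++
[i=6,j=2] 10>9 → j++
[i=6,j=3] 10<11 → i++
[i=7,j=3] 15>11 → j++
[i=7,j=4] 15<16 → i++
[i=8,j=4] 16==16 emit → i++,j++
[i=9,j=5] 24>17 → j++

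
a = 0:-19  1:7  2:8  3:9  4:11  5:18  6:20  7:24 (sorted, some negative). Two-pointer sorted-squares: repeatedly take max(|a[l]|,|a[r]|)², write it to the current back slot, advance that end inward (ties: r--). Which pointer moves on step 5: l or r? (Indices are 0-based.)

l=0 r=7: |-19|<=|24| out[7]=576, r--
l=0 r=6: |-19|<=|20| out[6]=400, r--
l=0 r=5: |-19|>|18| out[5]=361, l++
l=1 r=5: |7|<=|18| out[4]=324, r--
l=1 r=4: |7|<=|11| out[3]=121, r--

r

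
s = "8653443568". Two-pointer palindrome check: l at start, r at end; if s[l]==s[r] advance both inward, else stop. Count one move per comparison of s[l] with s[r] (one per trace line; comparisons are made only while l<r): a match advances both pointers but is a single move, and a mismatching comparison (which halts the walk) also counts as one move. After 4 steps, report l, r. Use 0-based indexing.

l=4, r=5

l=0 r=9: '8'=='8', l++,r--
l=1 r=8: '6'=='6', l++,r--
l=2 r=7: '5'=='5', l++,r--
l=3 r=6: '3'=='3', l++,r--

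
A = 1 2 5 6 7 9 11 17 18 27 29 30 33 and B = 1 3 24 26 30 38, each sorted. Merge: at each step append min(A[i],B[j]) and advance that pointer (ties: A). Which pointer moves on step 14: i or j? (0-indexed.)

i

[i=0,j=0] A[i]=1<=B[j]=1 take 1 → i++
[i=1,j=0] A[i]=2>B[j]=1 take 1 → j++
[i=1,j=1] A[i]=2<=B[j]=3 take 2 → i++
[i=2,j=1] A[i]=5>B[j]=3 take 3 → j++
[i=2,j=2] A[i]=5<=B[j]=24 take 5 → i++
[i=3,j=2] A[i]=6<=B[j]=24 take 6 → i++
[i=4,j=2] A[i]=7<=B[j]=24 take 7 → i++
[i=5,j=2] A[i]=9<=B[j]=24 take 9 → i++
[i=6,j=2] A[i]=11<=B[j]=24 take 11 → i++
[i=7,j=2] A[i]=17<=B[j]=24 take 17 → i++
[i=8,j=2] A[i]=18<=B[j]=24 take 18 → i++
[i=9,j=2] A[i]=27>B[j]=24 take 24 → j++
[i=9,j=3] A[i]=27>B[j]=26 take 26 → j++
[i=9,j=4] A[i]=27<=B[j]=30 take 27 → i++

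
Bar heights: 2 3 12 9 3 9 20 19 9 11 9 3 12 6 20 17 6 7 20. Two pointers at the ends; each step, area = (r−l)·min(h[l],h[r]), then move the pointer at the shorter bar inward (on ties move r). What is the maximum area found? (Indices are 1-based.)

l=1 r=19: min(2,20)*18=36 best=36 *, l++
l=2 r=19: min(3,20)*17=51 best=51 *, l++
l=3 r=19: min(12,20)*16=192 best=192 *, l++
l=4 r=19: min(9,20)*15=135 best=192, l++
l=5 r=19: min(3,20)*14=42 best=192, l++
l=6 r=19: min(9,20)*13=117 best=192, l++
l=7 r=19: min(20,20)*12=240 best=240 *, r--
l=7 r=18: min(20,7)*11=77 best=240, r--
l=7 r=17: min(20,6)*10=60 best=240, r--
l=7 r=16: min(20,17)*9=153 best=240, r--
l=7 r=15: min(20,20)*8=160 best=240, r--
l=7 r=14: min(20,6)*7=42 best=240, r--
l=7 r=13: min(20,12)*6=72 best=240, r--
l=7 r=12: min(20,3)*5=15 best=240, r--
l=7 r=11: min(20,9)*4=36 best=240, r--
l=7 r=10: min(20,11)*3=33 best=240, r--
l=7 r=9: min(20,9)*2=18 best=240, r--
l=7 r=8: min(20,19)*1=19 best=240, r--

max area = 240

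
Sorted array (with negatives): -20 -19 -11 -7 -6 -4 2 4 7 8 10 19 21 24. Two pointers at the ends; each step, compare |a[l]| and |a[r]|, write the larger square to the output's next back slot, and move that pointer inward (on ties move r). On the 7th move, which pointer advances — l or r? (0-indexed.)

r

l=0 r=13: |-20|<=|24| out[13]=576, r--
l=0 r=12: |-20|<=|21| out[12]=441, r--
l=0 r=11: |-20|>|19| out[11]=400, l++
l=1 r=11: |-19|<=|19| out[10]=361, r--
l=1 r=10: |-19|>|10| out[9]=361, l++
l=2 r=10: |-11|>|10| out[8]=121, l++
l=3 r=10: |-7|<=|10| out[7]=100, r--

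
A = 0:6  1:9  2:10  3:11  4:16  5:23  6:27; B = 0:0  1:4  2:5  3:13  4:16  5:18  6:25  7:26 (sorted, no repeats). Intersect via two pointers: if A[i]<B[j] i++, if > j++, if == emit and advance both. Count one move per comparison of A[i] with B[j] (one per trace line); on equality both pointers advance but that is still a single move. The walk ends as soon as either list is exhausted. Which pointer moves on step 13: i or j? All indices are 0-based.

i=0 j=0: 6>0, j++
i=0 j=1: 6>4, j++
i=0 j=2: 6>5, j++
i=0 j=3: 6<13, i++
i=1 j=3: 9<13, i++
i=2 j=3: 10<13, i++
i=3 j=3: 11<13, i++
i=4 j=3: 16>13, j++
i=4 j=4: 16==16 emit, i++,j++
i=5 j=5: 23>18, j++
i=5 j=6: 23<25, i++
i=6 j=6: 27>25, j++
i=6 j=7: 27>26, j++

j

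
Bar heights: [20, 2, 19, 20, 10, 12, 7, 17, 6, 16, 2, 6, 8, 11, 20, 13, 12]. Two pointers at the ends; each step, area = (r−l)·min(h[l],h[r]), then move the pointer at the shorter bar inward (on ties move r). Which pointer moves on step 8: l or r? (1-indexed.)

r

l=1 r=17: min(20,12)*16=192 best=192 *, r--
l=1 r=16: min(20,13)*15=195 best=195 *, r--
l=1 r=15: min(20,20)*14=280 best=280 *, r--
l=1 r=14: min(20,11)*13=143 best=280, r--
l=1 r=13: min(20,8)*12=96 best=280, r--
l=1 r=12: min(20,6)*11=66 best=280, r--
l=1 r=11: min(20,2)*10=20 best=280, r--
l=1 r=10: min(20,16)*9=144 best=280, r--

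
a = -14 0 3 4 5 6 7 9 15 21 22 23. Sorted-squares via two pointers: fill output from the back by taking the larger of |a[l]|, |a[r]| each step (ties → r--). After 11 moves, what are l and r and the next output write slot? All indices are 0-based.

l=0 r=11: |-14|<=|23| out[11]=529, r--
l=0 r=10: |-14|<=|22| out[10]=484, r--
l=0 r=9: |-14|<=|21| out[9]=441, r--
l=0 r=8: |-14|<=|15| out[8]=225, r--
l=0 r=7: |-14|>|9| out[7]=196, l++
l=1 r=7: |0|<=|9| out[6]=81, r--
l=1 r=6: |0|<=|7| out[5]=49, r--
l=1 r=5: |0|<=|6| out[4]=36, r--
l=1 r=4: |0|<=|5| out[3]=25, r--
l=1 r=3: |0|<=|4| out[2]=16, r--
l=1 r=2: |0|<=|3| out[1]=9, r--

l=1, r=1, next write slot=0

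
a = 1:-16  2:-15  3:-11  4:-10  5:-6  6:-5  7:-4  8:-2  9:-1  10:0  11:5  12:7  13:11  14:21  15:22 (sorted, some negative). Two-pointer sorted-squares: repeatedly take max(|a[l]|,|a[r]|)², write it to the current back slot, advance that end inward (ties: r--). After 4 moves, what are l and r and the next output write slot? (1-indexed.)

l=3, r=13, next write slot=11

[1,15] |-16|<=|22| out[15]=484 → r--
[1,14] |-16|<=|21| out[14]=441 → r--
[1,13] |-16|>|11| out[13]=256 → l++
[2,13] |-15|>|11| out[12]=225 → l++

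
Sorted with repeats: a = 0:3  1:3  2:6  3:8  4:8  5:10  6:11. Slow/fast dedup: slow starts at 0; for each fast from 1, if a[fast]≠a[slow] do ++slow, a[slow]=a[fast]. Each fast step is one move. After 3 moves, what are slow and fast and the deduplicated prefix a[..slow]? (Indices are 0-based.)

slow=0 fast=1: a[fast]=3=a[slow] dup, fast++
slow=0 fast=2: a[fast]=6≠a[slow]=3 write a[1]=6, slow++,fast++
slow=1 fast=3: a[fast]=8≠a[slow]=6 write a[2]=8, slow++,fast++

slow=2, fast=4, prefix=[3, 6, 8]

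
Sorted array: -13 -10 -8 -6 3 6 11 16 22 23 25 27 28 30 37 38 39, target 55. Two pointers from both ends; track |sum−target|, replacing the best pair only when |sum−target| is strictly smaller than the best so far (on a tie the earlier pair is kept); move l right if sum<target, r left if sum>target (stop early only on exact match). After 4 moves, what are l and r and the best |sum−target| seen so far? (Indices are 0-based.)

l=0 r=16: -13+39=26 d=29 *, l++
l=1 r=16: -10+39=29 d=26 *, l++
l=2 r=16: -8+39=31 d=24 *, l++
l=3 r=16: -6+39=33 d=22 *, l++

l=4, r=16, best |Δ|=22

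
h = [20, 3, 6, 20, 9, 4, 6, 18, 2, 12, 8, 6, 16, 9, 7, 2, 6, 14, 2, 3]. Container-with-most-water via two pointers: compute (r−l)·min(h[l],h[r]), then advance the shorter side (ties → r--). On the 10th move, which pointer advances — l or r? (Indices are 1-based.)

r

[1,20] min(20,3)*19=57 best=57 * → r--
[1,19] min(20,2)*18=36 best=57 → r--
[1,18] min(20,14)*17=238 best=238 * → r--
[1,17] min(20,6)*16=96 best=238 → r--
[1,16] min(20,2)*15=30 best=238 → r--
[1,15] min(20,7)*14=98 best=238 → r--
[1,14] min(20,9)*13=117 best=238 → r--
[1,13] min(20,16)*12=192 best=238 → r--
[1,12] min(20,6)*11=66 best=238 → r--
[1,11] min(20,8)*10=80 best=238 → r--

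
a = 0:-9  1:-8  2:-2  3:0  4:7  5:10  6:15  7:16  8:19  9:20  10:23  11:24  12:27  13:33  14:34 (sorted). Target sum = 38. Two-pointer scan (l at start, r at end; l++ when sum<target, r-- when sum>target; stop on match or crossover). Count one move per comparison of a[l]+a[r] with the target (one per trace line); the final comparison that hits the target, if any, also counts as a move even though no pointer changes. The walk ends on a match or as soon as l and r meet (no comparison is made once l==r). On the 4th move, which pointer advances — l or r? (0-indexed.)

l

[0,14] -9+34=25 <38 → l++
[1,14] -8+34=26 <38 → l++
[2,14] -2+34=32 <38 → l++
[3,14] 0+34=34 <38 → l++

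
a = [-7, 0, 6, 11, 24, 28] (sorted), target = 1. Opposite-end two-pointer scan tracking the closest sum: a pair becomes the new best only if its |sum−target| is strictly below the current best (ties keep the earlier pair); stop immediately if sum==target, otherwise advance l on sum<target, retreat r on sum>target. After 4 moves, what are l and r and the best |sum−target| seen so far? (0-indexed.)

l=1, r=2, best |Δ|=2

l=0 r=5: -7+28=21 d=20 *, r--
l=0 r=4: -7+24=17 d=16 *, r--
l=0 r=3: -7+11=4 d=3 *, r--
l=0 r=2: -7+6=-1 d=2 *, l++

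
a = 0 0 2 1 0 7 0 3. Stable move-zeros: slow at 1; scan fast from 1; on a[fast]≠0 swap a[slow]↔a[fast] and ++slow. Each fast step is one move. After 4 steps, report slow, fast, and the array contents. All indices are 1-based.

(s=1,f=1) a[fast]=0 → fast++
(s=1,f=2) a[fast]=0 → fast++
(s=1,f=3) a[fast]=2≠0 swap→a[1]=2 → slow++,fast++
(s=2,f=4) a[fast]=1≠0 swap→a[2]=1 → slow++,fast++

slow=3, fast=5, a=[2, 1, 0, 0, 0, 7, 0, 3]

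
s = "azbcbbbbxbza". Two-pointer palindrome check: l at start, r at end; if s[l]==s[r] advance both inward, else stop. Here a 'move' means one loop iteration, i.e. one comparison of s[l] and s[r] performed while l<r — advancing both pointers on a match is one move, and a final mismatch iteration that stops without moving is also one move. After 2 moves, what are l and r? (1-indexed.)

[1,12] 'a'=='a' → l++,r--
[2,11] 'z'=='z' → l++,r--

l=3, r=10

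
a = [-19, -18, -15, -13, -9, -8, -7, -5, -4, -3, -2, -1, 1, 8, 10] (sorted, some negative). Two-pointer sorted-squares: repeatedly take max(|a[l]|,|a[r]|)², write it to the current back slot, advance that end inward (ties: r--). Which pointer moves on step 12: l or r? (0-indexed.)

l=0 r=14: |-19|>|10| out[14]=361, l++
l=1 r=14: |-18|>|10| out[13]=324, l++
l=2 r=14: |-15|>|10| out[12]=225, l++
l=3 r=14: |-13|>|10| out[11]=169, l++
l=4 r=14: |-9|<=|10| out[10]=100, r--
l=4 r=13: |-9|>|8| out[9]=81, l++
l=5 r=13: |-8|<=|8| out[8]=64, r--
l=5 r=12: |-8|>|1| out[7]=64, l++
l=6 r=12: |-7|>|1| out[6]=49, l++
l=7 r=12: |-5|>|1| out[5]=25, l++
l=8 r=12: |-4|>|1| out[4]=16, l++
l=9 r=12: |-3|>|1| out[3]=9, l++

l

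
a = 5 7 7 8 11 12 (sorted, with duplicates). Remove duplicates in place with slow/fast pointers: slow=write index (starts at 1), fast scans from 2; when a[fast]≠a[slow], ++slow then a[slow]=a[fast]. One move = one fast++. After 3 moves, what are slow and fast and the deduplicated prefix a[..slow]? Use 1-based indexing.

slow=1 fast=2: a[fast]=7≠a[slow]=5 write a[2]=7, slow++,fast++
slow=2 fast=3: a[fast]=7=a[slow] dup, fast++
slow=2 fast=4: a[fast]=8≠a[slow]=7 write a[3]=8, slow++,fast++

slow=3, fast=5, prefix=[5, 7, 8]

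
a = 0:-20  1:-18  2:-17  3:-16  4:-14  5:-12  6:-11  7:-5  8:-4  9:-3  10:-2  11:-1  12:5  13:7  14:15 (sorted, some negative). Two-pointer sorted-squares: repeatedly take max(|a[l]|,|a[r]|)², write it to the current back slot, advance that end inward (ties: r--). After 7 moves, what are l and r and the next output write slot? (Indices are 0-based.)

l=0 r=14: |-20|>|15| out[14]=400, l++
l=1 r=14: |-18|>|15| out[13]=324, l++
l=2 r=14: |-17|>|15| out[12]=289, l++
l=3 r=14: |-16|>|15| out[11]=256, l++
l=4 r=14: |-14|<=|15| out[10]=225, r--
l=4 r=13: |-14|>|7| out[9]=196, l++
l=5 r=13: |-12|>|7| out[8]=144, l++

l=6, r=13, next write slot=7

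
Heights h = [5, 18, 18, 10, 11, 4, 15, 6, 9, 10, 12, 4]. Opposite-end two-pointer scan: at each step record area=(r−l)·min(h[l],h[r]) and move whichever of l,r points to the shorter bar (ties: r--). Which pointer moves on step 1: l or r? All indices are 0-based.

l=0 r=11: min(5,4)*11=44 best=44 *, r--

r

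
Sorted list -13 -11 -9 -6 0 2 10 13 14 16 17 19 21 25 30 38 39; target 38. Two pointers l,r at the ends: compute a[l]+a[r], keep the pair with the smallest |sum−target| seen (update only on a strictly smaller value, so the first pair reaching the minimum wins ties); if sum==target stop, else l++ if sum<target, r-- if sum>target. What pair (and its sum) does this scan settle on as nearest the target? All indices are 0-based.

pair (0, 38) with sum 38 (|Δ|=0)

[0,16] -13+39=26 d=12 * → l++
[1,16] -11+39=28 d=10 * → l++
[2,16] -9+39=30 d=8 * → l++
[3,16] -6+39=33 d=5 * → l++
[4,16] 0+39=39 d=1 * → r--
[4,15] 0+38=38 d=0 * → stop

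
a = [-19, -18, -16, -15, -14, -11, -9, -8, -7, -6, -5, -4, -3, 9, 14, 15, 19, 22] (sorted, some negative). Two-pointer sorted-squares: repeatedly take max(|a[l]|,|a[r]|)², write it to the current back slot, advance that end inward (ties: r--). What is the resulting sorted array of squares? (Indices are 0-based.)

[9, 16, 25, 36, 49, 64, 81, 81, 121, 196, 196, 225, 225, 256, 324, 361, 361, 484]

[0,17] |-19|<=|22| out[17]=484 → r--
[0,16] |-19|<=|19| out[16]=361 → r--
[0,15] |-19|>|15| out[15]=361 → l++
[1,15] |-18|>|15| out[14]=324 → l++
[2,15] |-16|>|15| out[13]=256 → l++
[3,15] |-15|<=|15| out[12]=225 → r--
[3,14] |-15|>|14| out[11]=225 → l++
[4,14] |-14|<=|14| out[10]=196 → r--
[4,13] |-14|>|9| out[9]=196 → l++
[5,13] |-11|>|9| out[8]=121 → l++
[6,13] |-9|<=|9| out[7]=81 → r--
[6,12] |-9|>|-3| out[6]=81 → l++
[7,12] |-8|>|-3| out[5]=64 → l++
[8,12] |-7|>|-3| out[4]=49 → l++
[9,12] |-6|>|-3| out[3]=36 → l++
[10,12] |-5|>|-3| out[2]=25 → l++
[11,12] |-4|>|-3| out[1]=16 → l++
[12,12] |-3|<=|-3| out[0]=9 → r--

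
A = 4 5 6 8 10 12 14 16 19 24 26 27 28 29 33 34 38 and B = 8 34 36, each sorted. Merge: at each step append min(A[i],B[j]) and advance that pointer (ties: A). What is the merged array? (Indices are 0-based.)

[i=0,j=0] A[i]=4<=B[j]=8 take 4 → i++
[i=1,j=0] A[i]=5<=B[j]=8 take 5 → i++
[i=2,j=0] A[i]=6<=B[j]=8 take 6 → i++
[i=3,j=0] A[i]=8<=B[j]=8 take 8 → i++
[i=4,j=0] A[i]=10>B[j]=8 take 8 → j++
[i=4,j=1] A[i]=10<=B[j]=34 take 10 → i++
[i=5,j=1] A[i]=12<=B[j]=34 take 12 → i++
[i=6,j=1] A[i]=14<=B[j]=34 take 14 → i++
[i=7,j=1] A[i]=16<=B[j]=34 take 16 → i++
[i=8,j=1] A[i]=19<=B[j]=34 take 19 → i++
[i=9,j=1] A[i]=24<=B[j]=34 take 24 → i++
[i=10,j=1] A[i]=26<=B[j]=34 take 26 → i++
[i=11,j=1] A[i]=27<=B[j]=34 take 27 → i++
[i=12,j=1] A[i]=28<=B[j]=34 take 28 → i++
[i=13,j=1] A[i]=29<=B[j]=34 take 29 → i++
[i=14,j=1] A[i]=33<=B[j]=34 take 33 → i++
[i=15,j=1] A[i]=34<=B[j]=34 take 34 → i++
[i=16,j=1] A[i]=38>B[j]=34 take 34 → j++
[i=16,j=2] A[i]=38>B[j]=36 take 36 → j++
[i=16,j=3] B done, take A[i]=38 → i++

[4, 5, 6, 8, 8, 10, 12, 14, 16, 19, 24, 26, 27, 28, 29, 33, 34, 34, 36, 38]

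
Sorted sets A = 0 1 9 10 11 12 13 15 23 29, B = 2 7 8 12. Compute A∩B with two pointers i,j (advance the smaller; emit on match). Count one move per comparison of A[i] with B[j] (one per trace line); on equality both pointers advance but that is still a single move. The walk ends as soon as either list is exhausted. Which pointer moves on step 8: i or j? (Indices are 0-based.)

i

i=0 j=0: 0<2, i++
i=1 j=0: 1<2, i++
i=2 j=0: 9>2, j++
i=2 j=1: 9>7, j++
i=2 j=2: 9>8, j++
i=2 j=3: 9<12, i++
i=3 j=3: 10<12, i++
i=4 j=3: 11<12, i++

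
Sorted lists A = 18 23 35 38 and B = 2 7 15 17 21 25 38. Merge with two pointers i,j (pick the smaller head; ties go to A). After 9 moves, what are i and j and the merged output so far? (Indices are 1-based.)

i=4, j=7, merged so far=[2, 7, 15, 17, 18, 21, 23, 25, 35]

i=1 j=1: A[i]=18>B[j]=2 take 2, j++
i=1 j=2: A[i]=18>B[j]=7 take 7, j++
i=1 j=3: A[i]=18>B[j]=15 take 15, j++
i=1 j=4: A[i]=18>B[j]=17 take 17, j++
i=1 j=5: A[i]=18<=B[j]=21 take 18, i++
i=2 j=5: A[i]=23>B[j]=21 take 21, j++
i=2 j=6: A[i]=23<=B[j]=25 take 23, i++
i=3 j=6: A[i]=35>B[j]=25 take 25, j++
i=3 j=7: A[i]=35<=B[j]=38 take 35, i++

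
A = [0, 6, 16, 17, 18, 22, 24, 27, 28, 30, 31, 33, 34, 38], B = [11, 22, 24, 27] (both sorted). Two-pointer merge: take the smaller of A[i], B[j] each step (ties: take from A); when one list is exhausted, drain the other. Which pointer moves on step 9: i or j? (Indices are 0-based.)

[i=0,j=0] A[i]=0<=B[j]=11 take 0 → i++
[i=1,j=0] A[i]=6<=B[j]=11 take 6 → i++
[i=2,j=0] A[i]=16>B[j]=11 take 11 → j++
[i=2,j=1] A[i]=16<=B[j]=22 take 16 → i++
[i=3,j=1] A[i]=17<=B[j]=22 take 17 → i++
[i=4,j=1] A[i]=18<=B[j]=22 take 18 → i++
[i=5,j=1] A[i]=22<=B[j]=22 take 22 → i++
[i=6,j=1] A[i]=24>B[j]=22 take 22 → j++
[i=6,j=2] A[i]=24<=B[j]=24 take 24 → i++

i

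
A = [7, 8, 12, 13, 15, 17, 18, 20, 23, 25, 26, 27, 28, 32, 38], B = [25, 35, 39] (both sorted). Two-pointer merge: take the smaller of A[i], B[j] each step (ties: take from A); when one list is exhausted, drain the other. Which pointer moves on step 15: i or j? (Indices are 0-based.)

i

[i=0,j=0] A[i]=7<=B[j]=25 take 7 → i++
[i=1,j=0] A[i]=8<=B[j]=25 take 8 → i++
[i=2,j=0] A[i]=12<=B[j]=25 take 12 → i++
[i=3,j=0] A[i]=13<=B[j]=25 take 13 → i++
[i=4,j=0] A[i]=15<=B[j]=25 take 15 → i++
[i=5,j=0] A[i]=17<=B[j]=25 take 17 → i++
[i=6,j=0] A[i]=18<=B[j]=25 take 18 → i++
[i=7,j=0] A[i]=20<=B[j]=25 take 20 → i++
[i=8,j=0] A[i]=23<=B[j]=25 take 23 → i++
[i=9,j=0] A[i]=25<=B[j]=25 take 25 → i++
[i=10,j=0] A[i]=26>B[j]=25 take 25 → j++
[i=10,j=1] A[i]=26<=B[j]=35 take 26 → i++
[i=11,j=1] A[i]=27<=B[j]=35 take 27 → i++
[i=12,j=1] A[i]=28<=B[j]=35 take 28 → i++
[i=13,j=1] A[i]=32<=B[j]=35 take 32 → i++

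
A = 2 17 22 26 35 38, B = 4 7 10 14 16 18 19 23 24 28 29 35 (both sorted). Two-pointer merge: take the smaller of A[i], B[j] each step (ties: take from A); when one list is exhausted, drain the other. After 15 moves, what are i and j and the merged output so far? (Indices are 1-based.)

i=5, j=12, merged so far=[2, 4, 7, 10, 14, 16, 17, 18, 19, 22, 23, 24, 26, 28, 29]

[i=1,j=1] A[i]=2<=B[j]=4 take 2 → i++
[i=2,j=1] A[i]=17>B[j]=4 take 4 → j++
[i=2,j=2] A[i]=17>B[j]=7 take 7 → j++
[i=2,j=3] A[i]=17>B[j]=10 take 10 → j++
[i=2,j=4] A[i]=17>B[j]=14 take 14 → j++
[i=2,j=5] A[i]=17>B[j]=16 take 16 → j++
[i=2,j=6] A[i]=17<=B[j]=18 take 17 → i++
[i=3,j=6] A[i]=22>B[j]=18 take 18 → j++
[i=3,j=7] A[i]=22>B[j]=19 take 19 → j++
[i=3,j=8] A[i]=22<=B[j]=23 take 22 → i++
[i=4,j=8] A[i]=26>B[j]=23 take 23 → j++
[i=4,j=9] A[i]=26>B[j]=24 take 24 → j++
[i=4,j=10] A[i]=26<=B[j]=28 take 26 → i++
[i=5,j=10] A[i]=35>B[j]=28 take 28 → j++
[i=5,j=11] A[i]=35>B[j]=29 take 29 → j++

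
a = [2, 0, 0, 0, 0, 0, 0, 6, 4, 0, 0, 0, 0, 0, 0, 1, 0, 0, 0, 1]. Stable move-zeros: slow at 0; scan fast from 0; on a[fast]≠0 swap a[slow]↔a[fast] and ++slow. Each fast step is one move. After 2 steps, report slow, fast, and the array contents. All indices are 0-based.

slow=1, fast=2, a=[2, 0, 0, 0, 0, 0, 0, 6, 4, 0, 0, 0, 0, 0, 0, 1, 0, 0, 0, 1]

slow=0 fast=0: a[fast]=2≠0 swap→a[0]=2, slow++,fast++
slow=1 fast=1: a[fast]=0, fast++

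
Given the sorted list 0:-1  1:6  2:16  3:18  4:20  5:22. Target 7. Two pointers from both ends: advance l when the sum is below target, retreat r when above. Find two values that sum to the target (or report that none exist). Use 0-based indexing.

[0,5] -1+22=21 >7 → r--
[0,4] -1+20=19 >7 → r--
[0,3] -1+18=17 >7 → r--
[0,2] -1+16=15 >7 → r--
[0,1] -1+6=5 <7 → l++

no pair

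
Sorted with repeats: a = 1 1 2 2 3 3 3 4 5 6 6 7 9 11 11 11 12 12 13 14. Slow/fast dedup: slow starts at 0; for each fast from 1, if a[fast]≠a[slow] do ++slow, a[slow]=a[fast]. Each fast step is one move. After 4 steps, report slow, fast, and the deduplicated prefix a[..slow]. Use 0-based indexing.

slow=0 fast=1: a[fast]=1=a[slow] dup, fast++
slow=0 fast=2: a[fast]=2≠a[slow]=1 write a[1]=2, slow++,fast++
slow=1 fast=3: a[fast]=2=a[slow] dup, fast++
slow=1 fast=4: a[fast]=3≠a[slow]=2 write a[2]=3, slow++,fast++

slow=2, fast=5, prefix=[1, 2, 3]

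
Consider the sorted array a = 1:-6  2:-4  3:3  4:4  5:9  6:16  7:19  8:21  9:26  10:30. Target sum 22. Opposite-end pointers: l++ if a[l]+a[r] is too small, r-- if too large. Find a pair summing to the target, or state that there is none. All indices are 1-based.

(-4, 26)

[1,10] -6+30=24 >22 → r--
[1,9] -6+26=20 <22 → l++
[2,9] -4+26=22 → found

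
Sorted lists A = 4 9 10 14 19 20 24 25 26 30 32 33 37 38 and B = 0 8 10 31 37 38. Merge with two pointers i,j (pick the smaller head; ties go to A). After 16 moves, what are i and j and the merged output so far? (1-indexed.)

i=13, j=5, merged so far=[0, 4, 8, 9, 10, 10, 14, 19, 20, 24, 25, 26, 30, 31, 32, 33]

i=1 j=1: A[i]=4>B[j]=0 take 0, j++
i=1 j=2: A[i]=4<=B[j]=8 take 4, i++
i=2 j=2: A[i]=9>B[j]=8 take 8, j++
i=2 j=3: A[i]=9<=B[j]=10 take 9, i++
i=3 j=3: A[i]=10<=B[j]=10 take 10, i++
i=4 j=3: A[i]=14>B[j]=10 take 10, j++
i=4 j=4: A[i]=14<=B[j]=31 take 14, i++
i=5 j=4: A[i]=19<=B[j]=31 take 19, i++
i=6 j=4: A[i]=20<=B[j]=31 take 20, i++
i=7 j=4: A[i]=24<=B[j]=31 take 24, i++
i=8 j=4: A[i]=25<=B[j]=31 take 25, i++
i=9 j=4: A[i]=26<=B[j]=31 take 26, i++
i=10 j=4: A[i]=30<=B[j]=31 take 30, i++
i=11 j=4: A[i]=32>B[j]=31 take 31, j++
i=11 j=5: A[i]=32<=B[j]=37 take 32, i++
i=12 j=5: A[i]=33<=B[j]=37 take 33, i++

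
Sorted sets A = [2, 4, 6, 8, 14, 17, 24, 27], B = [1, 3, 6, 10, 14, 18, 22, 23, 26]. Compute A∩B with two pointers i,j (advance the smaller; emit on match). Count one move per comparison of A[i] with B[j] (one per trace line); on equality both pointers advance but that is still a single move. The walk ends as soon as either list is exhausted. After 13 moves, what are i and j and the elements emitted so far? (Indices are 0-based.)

i=0 j=0: 2>1, j++
i=0 j=1: 2<3, i++
i=1 j=1: 4>3, j++
i=1 j=2: 4<6, i++
i=2 j=2: 6==6 emit, i++,j++
i=3 j=3: 8<10, i++
i=4 j=3: 14>10, j++
i=4 j=4: 14==14 emit, i++,j++
i=5 j=5: 17<18, i++
i=6 j=5: 24>18, j++
i=6 j=6: 24>22, j++
i=6 j=7: 24>23, j++
i=6 j=8: 24<26, i++

i=7, j=8, emitted=[6, 14]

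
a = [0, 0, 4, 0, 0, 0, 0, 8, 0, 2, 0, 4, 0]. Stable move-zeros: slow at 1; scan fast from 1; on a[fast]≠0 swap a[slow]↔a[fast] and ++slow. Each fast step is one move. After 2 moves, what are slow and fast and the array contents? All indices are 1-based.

(s=1,f=1) a[fast]=0 → fast++
(s=1,f=2) a[fast]=0 → fast++

slow=1, fast=3, a=[0, 0, 4, 0, 0, 0, 0, 8, 0, 2, 0, 4, 0]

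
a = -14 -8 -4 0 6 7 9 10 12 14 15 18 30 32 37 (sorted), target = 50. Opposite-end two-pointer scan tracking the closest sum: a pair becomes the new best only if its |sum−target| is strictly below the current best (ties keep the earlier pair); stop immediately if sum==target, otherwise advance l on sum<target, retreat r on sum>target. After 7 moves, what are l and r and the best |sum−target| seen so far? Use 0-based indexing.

l=7, r=14, best |Δ|=4

[0,14] -14+37=23 d=27 * → l++
[1,14] -8+37=29 d=21 * → l++
[2,14] -4+37=33 d=17 * → l++
[3,14] 0+37=37 d=13 * → l++
[4,14] 6+37=43 d=7 * → l++
[5,14] 7+37=44 d=6 * → l++
[6,14] 9+37=46 d=4 * → l++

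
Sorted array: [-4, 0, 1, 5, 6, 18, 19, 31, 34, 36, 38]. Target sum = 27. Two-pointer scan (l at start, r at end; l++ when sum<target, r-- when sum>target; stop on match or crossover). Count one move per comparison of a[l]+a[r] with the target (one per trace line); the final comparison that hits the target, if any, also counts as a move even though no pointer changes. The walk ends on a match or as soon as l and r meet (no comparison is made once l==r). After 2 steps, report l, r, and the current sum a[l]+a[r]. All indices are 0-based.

[0,10] -4+38=34 >27 → r--
[0,9] -4+36=32 >27 → r--

l=0, r=8, sum=30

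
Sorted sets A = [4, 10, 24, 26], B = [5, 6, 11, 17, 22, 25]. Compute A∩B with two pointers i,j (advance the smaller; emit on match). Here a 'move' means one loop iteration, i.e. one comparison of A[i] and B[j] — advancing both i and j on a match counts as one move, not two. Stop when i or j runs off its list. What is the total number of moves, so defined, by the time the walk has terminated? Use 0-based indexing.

[i=0,j=0] 4<5 → i++
[i=1,j=0] 10>5 → j++
[i=1,j=1] 10>6 → j++
[i=1,j=2] 10<11 → i++
[i=2,j=2] 24>11 → j++
[i=2,j=3] 24>17 → j++
[i=2,j=4] 24>22 → j++
[i=2,j=5] 24<25 → i++
[i=3,j=5] 26>25 → j++

9 moves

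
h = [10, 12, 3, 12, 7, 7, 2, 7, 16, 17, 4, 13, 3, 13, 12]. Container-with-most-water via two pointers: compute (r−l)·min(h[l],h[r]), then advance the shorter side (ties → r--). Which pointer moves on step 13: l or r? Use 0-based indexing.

l=0 r=14: min(10,12)*14=140 best=140 *, l++
l=1 r=14: min(12,12)*13=156 best=156 *, r--
l=1 r=13: min(12,13)*12=144 best=156, l++
l=2 r=13: min(3,13)*11=33 best=156, l++
l=3 r=13: min(12,13)*10=120 best=156, l++
l=4 r=13: min(7,13)*9=63 best=156, l++
l=5 r=13: min(7,13)*8=56 best=156, l++
l=6 r=13: min(2,13)*7=14 best=156, l++
l=7 r=13: min(7,13)*6=42 best=156, l++
l=8 r=13: min(16,13)*5=65 best=156, r--
l=8 r=12: min(16,3)*4=12 best=156, r--
l=8 r=11: min(16,13)*3=39 best=156, r--
l=8 r=10: min(16,4)*2=8 best=156, r--

r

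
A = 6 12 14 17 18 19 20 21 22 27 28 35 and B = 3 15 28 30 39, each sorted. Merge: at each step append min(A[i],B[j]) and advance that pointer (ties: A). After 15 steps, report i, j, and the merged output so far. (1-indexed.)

i=12, j=5, merged so far=[3, 6, 12, 14, 15, 17, 18, 19, 20, 21, 22, 27, 28, 28, 30]

[i=1,j=1] A[i]=6>B[j]=3 take 3 → j++
[i=1,j=2] A[i]=6<=B[j]=15 take 6 → i++
[i=2,j=2] A[i]=12<=B[j]=15 take 12 → i++
[i=3,j=2] A[i]=14<=B[j]=15 take 14 → i++
[i=4,j=2] A[i]=17>B[j]=15 take 15 → j++
[i=4,j=3] A[i]=17<=B[j]=28 take 17 → i++
[i=5,j=3] A[i]=18<=B[j]=28 take 18 → i++
[i=6,j=3] A[i]=19<=B[j]=28 take 19 → i++
[i=7,j=3] A[i]=20<=B[j]=28 take 20 → i++
[i=8,j=3] A[i]=21<=B[j]=28 take 21 → i++
[i=9,j=3] A[i]=22<=B[j]=28 take 22 → i++
[i=10,j=3] A[i]=27<=B[j]=28 take 27 → i++
[i=11,j=3] A[i]=28<=B[j]=28 take 28 → i++
[i=12,j=3] A[i]=35>B[j]=28 take 28 → j++
[i=12,j=4] A[i]=35>B[j]=30 take 30 → j++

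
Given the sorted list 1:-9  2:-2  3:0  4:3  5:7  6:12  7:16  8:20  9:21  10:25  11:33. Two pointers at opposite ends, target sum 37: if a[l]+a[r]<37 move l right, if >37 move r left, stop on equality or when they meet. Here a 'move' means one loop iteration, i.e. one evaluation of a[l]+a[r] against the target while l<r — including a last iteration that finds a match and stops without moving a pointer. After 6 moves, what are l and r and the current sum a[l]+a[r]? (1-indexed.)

l=6, r=10, sum=37

l=1 r=11: -9+33=24 <37, l++
l=2 r=11: -2+33=31 <37, l++
l=3 r=11: 0+33=33 <37, l++
l=4 r=11: 3+33=36 <37, l++
l=5 r=11: 7+33=40 >37, r--
l=5 r=10: 7+25=32 <37, l++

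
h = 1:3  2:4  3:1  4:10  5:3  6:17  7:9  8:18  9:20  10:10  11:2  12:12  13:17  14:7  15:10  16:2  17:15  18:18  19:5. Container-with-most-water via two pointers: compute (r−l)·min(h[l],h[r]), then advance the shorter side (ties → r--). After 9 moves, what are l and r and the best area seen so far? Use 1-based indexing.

l=8, r=17, best area=204

l=1 r=19: min(3,5)*18=54 best=54 *, l++
l=2 r=19: min(4,5)*17=68 best=68 *, l++
l=3 r=19: min(1,5)*16=16 best=68, l++
l=4 r=19: min(10,5)*15=75 best=75 *, r--
l=4 r=18: min(10,18)*14=140 best=140 *, l++
l=5 r=18: min(3,18)*13=39 best=140, l++
l=6 r=18: min(17,18)*12=204 best=204 *, l++
l=7 r=18: min(9,18)*11=99 best=204, l++
l=8 r=18: min(18,18)*10=180 best=204, r--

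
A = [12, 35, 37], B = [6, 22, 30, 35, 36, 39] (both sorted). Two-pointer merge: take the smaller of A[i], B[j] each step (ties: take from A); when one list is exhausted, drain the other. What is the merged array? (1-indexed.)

[i=1,j=1] A[i]=12>B[j]=6 take 6 → j++
[i=1,j=2] A[i]=12<=B[j]=22 take 12 → i++
[i=2,j=2] A[i]=35>B[j]=22 take 22 → j++
[i=2,j=3] A[i]=35>B[j]=30 take 30 → j++
[i=2,j=4] A[i]=35<=B[j]=35 take 35 → i++
[i=3,j=4] A[i]=37>B[j]=35 take 35 → j++
[i=3,j=5] A[i]=37>B[j]=36 take 36 → j++
[i=3,j=6] A[i]=37<=B[j]=39 take 37 → i++
[i=4,j=6] A done, take B[j]=39 → j++

[6, 12, 22, 30, 35, 35, 36, 37, 39]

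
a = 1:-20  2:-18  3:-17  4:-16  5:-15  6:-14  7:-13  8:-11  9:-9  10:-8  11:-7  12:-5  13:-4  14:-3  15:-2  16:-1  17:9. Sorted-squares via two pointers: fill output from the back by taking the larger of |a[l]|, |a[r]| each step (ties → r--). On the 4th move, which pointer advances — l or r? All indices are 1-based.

l=1 r=17: |-20|>|9| out[17]=400, l++
l=2 r=17: |-18|>|9| out[16]=324, l++
l=3 r=17: |-17|>|9| out[15]=289, l++
l=4 r=17: |-16|>|9| out[14]=256, l++

l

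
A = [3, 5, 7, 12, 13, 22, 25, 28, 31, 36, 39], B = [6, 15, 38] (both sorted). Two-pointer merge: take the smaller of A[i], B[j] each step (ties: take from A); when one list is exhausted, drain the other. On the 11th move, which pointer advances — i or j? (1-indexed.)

i

i=1 j=1: A[i]=3<=B[j]=6 take 3, i++
i=2 j=1: A[i]=5<=B[j]=6 take 5, i++
i=3 j=1: A[i]=7>B[j]=6 take 6, j++
i=3 j=2: A[i]=7<=B[j]=15 take 7, i++
i=4 j=2: A[i]=12<=B[j]=15 take 12, i++
i=5 j=2: A[i]=13<=B[j]=15 take 13, i++
i=6 j=2: A[i]=22>B[j]=15 take 15, j++
i=6 j=3: A[i]=22<=B[j]=38 take 22, i++
i=7 j=3: A[i]=25<=B[j]=38 take 25, i++
i=8 j=3: A[i]=28<=B[j]=38 take 28, i++
i=9 j=3: A[i]=31<=B[j]=38 take 31, i++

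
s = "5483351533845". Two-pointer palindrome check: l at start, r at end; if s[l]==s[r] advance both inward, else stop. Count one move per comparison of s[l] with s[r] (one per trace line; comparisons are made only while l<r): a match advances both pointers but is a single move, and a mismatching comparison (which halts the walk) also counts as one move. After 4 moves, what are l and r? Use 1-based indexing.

l=5, r=9

[1,13] '5'=='5' → l++,r--
[2,12] '4'=='4' → l++,r--
[3,11] '8'=='8' → l++,r--
[4,10] '3'=='3' → l++,r--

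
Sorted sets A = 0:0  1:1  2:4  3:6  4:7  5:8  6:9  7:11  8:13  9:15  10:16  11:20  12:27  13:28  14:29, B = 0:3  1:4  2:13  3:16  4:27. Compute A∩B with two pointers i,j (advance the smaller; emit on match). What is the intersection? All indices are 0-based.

intersection = [4, 13, 16, 27]

i=0 j=0: 0<3, i++
i=1 j=0: 1<3, i++
i=2 j=0: 4>3, j++
i=2 j=1: 4==4 emit, i++,j++
i=3 j=2: 6<13, i++
i=4 j=2: 7<13, i++
i=5 j=2: 8<13, i++
i=6 j=2: 9<13, i++
i=7 j=2: 11<13, i++
i=8 j=2: 13==13 emit, i++,j++
i=9 j=3: 15<16, i++
i=10 j=3: 16==16 emit, i++,j++
i=11 j=4: 20<27, i++
i=12 j=4: 27==27 emit, i++,j++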